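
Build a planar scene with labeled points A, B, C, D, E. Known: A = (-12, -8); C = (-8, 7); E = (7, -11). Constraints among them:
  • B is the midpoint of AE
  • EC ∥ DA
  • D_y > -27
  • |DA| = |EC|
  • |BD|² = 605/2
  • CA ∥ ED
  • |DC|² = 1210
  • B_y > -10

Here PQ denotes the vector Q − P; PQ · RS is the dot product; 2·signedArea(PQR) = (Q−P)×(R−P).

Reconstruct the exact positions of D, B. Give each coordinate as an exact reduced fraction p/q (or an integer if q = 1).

1. D_x = 3  [EC ∥ DA ∩ CA ∥ ED]
2. D_y = -26  [EC ∥ DA ∩ CA ∥ ED]
   → D = (3, -26)
3. B_x = -5/2  [B is the midpoint of AE]
4. B_y = -19/2  [B is the midpoint of AE]
   → B = (-5/2, -19/2)

B = (-5/2, -19/2)
D = (3, -26)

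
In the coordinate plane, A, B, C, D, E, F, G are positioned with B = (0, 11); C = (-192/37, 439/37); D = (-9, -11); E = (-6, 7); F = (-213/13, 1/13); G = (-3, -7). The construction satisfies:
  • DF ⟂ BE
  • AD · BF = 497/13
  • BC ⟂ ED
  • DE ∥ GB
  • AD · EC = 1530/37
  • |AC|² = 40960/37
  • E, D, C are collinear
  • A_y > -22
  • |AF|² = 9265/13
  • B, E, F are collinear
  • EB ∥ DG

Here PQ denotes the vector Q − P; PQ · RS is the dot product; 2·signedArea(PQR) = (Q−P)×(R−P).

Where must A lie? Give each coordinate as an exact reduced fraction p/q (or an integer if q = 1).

1. A_x = 0  [AD · BF = 497/13 ∩ AD · EC = 1530/37]
2. A_y = -21  [AD · BF = 497/13 ∩ AD · EC = 1530/37]
   → A = (0, -21)

A = (0, -21)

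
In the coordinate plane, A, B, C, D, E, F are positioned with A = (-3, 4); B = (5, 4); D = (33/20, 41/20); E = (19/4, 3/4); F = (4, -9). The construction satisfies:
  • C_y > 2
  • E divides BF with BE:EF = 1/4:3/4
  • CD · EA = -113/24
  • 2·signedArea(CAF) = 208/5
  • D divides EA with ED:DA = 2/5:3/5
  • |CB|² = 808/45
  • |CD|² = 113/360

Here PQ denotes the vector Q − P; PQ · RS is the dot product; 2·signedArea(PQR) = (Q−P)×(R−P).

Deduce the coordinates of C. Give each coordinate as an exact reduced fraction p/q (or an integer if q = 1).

1. C_x = 17/15  [2·signedArea(CAF) = 208/5 ∩ CD · EA = -113/24]
2. C_y = 34/15  [2·signedArea(CAF) = 208/5 ∩ CD · EA = -113/24]
   → C = (17/15, 34/15)

C = (17/15, 34/15)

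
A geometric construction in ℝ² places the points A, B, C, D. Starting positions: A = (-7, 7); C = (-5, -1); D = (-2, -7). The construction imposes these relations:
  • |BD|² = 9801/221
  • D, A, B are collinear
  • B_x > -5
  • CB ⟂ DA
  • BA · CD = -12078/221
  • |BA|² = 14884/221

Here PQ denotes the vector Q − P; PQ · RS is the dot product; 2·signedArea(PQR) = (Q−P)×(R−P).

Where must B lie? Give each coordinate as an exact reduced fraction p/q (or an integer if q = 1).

1. B_x = -937/221  [D, A, B are collinear ∩ CB ⟂ DA]
2. B_y = -161/221  [D, A, B are collinear ∩ CB ⟂ DA]
   → B = (-937/221, -161/221)

B = (-937/221, -161/221)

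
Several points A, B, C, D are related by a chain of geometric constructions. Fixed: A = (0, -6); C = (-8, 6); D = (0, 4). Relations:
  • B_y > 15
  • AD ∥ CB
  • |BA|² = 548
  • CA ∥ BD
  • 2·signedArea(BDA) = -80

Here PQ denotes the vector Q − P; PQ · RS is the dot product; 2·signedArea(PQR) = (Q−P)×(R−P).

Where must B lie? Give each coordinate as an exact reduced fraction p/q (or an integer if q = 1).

1. B_x = -8  [CA ∥ BD ∩ AD ∥ CB]
2. B_y = 16  [CA ∥ BD ∩ AD ∥ CB]
   → B = (-8, 16)

B = (-8, 16)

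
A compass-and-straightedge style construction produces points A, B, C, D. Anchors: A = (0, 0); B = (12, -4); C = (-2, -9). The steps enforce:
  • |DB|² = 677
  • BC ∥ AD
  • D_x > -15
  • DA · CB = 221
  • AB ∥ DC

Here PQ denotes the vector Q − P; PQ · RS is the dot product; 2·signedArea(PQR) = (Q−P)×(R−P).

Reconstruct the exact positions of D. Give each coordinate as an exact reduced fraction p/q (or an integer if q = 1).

D = (-14, -5)

1. D_x = -14  [AB ∥ DC ∩ BC ∥ AD]
2. D_y = -5  [AB ∥ DC ∩ BC ∥ AD]
   → D = (-14, -5)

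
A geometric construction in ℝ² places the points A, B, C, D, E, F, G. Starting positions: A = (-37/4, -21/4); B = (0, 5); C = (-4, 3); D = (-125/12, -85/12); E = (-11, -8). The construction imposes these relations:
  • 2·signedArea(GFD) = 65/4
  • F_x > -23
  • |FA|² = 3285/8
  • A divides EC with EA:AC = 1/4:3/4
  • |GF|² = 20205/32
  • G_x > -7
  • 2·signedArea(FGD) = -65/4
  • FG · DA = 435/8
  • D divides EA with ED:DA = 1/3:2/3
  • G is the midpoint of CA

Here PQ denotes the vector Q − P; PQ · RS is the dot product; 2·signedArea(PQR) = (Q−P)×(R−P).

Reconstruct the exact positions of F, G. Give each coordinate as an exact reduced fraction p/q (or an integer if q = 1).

1. G_x = -53/8  [G is the midpoint of CA]
2. G_y = -9/8  [G is the midpoint of CA]
   → G = (-53/8, -9/8)
3. F_x = -22  [2·signedArea(FGD) = -65/4 ∩ FG · DA = 435/8]
4. F_y = -21  [2·signedArea(FGD) = -65/4 ∩ FG · DA = 435/8]
   → F = (-22, -21)

F = (-22, -21)
G = (-53/8, -9/8)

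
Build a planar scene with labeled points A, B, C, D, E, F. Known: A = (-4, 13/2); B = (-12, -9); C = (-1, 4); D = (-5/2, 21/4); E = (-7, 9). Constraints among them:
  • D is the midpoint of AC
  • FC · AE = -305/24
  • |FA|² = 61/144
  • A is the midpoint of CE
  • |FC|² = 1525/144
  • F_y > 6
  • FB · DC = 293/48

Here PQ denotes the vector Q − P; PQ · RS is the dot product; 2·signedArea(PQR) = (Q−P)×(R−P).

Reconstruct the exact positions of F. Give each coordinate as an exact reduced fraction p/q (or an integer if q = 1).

1. F_x = -7/2  [line -3/2·x + 5/4·y + -617/48 = 0 ∩ |FA|² = 61/144]
2. F_y = 73/12  [line -3/2·x + 5/4·y + -617/48 = 0 ∩ |FA|² = 61/144]
   → F = (-7/2, 73/12)

F = (-7/2, 73/12)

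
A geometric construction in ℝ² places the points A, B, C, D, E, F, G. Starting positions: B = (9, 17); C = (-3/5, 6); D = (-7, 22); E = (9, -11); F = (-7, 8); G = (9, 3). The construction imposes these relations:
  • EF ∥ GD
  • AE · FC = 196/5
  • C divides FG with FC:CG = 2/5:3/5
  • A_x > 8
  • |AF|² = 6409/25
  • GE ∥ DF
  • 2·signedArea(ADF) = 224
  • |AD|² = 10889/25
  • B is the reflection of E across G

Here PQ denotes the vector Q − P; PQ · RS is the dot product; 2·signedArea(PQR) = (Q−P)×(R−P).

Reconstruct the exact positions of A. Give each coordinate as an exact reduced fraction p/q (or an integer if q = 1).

A = (9, 43/5)

1. A_x = 9  [AE · FC = 196/5 ∩ 2·signedArea(ADF) = 224]
2. A_y = 43/5  [AE · FC = 196/5 ∩ 2·signedArea(ADF) = 224]
   → A = (9, 43/5)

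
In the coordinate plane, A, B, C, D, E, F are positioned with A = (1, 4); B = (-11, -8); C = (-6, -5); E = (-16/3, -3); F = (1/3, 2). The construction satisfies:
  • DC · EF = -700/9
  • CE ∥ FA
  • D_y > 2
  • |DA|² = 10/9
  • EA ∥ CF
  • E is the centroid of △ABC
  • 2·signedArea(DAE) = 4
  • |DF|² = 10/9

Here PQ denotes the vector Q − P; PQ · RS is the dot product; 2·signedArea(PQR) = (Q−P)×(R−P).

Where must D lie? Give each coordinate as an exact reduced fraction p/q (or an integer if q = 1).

D = (2/3, 3)

1. D_x = 2/3  [2·signedArea(DAE) = 4 ∩ DC · EF = -700/9]
2. D_y = 3  [2·signedArea(DAE) = 4 ∩ DC · EF = -700/9]
   → D = (2/3, 3)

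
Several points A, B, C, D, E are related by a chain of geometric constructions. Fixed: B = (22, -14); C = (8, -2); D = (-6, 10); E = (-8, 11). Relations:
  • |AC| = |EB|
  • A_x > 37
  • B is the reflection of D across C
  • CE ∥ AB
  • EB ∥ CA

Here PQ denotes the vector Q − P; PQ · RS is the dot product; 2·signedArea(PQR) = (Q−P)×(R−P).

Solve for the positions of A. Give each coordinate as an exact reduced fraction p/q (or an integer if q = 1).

1. A_x = 38  [CE ∥ AB ∩ EB ∥ CA]
2. A_y = -27  [CE ∥ AB ∩ EB ∥ CA]
   → A = (38, -27)

A = (38, -27)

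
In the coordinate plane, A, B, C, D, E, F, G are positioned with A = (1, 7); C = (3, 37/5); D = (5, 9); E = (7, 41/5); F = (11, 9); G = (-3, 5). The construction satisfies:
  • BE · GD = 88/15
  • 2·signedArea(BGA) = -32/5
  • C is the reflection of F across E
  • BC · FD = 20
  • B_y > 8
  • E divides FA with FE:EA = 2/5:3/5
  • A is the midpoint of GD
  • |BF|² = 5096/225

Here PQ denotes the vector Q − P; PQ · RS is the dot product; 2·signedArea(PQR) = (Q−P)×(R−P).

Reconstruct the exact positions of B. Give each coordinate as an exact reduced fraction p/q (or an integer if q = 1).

1. B_x = 19/3  [BC · FD = 20 ∩ 2·signedArea(BGA) = -32/5]
2. B_y = 121/15  [BC · FD = 20 ∩ 2·signedArea(BGA) = -32/5]
   → B = (19/3, 121/15)

B = (19/3, 121/15)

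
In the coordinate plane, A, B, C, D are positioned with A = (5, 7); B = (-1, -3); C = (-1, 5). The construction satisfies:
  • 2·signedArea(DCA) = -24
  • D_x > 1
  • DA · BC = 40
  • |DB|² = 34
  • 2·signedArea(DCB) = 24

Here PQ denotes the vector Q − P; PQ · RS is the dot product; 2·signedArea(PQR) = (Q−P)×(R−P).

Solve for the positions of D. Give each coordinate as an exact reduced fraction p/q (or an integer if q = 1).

D = (2, 2)

1. D_x = 2  [2·signedArea(DCA) = -24 ∩ DA · BC = 40]
2. D_y = 2  [2·signedArea(DCA) = -24 ∩ DA · BC = 40]
   → D = (2, 2)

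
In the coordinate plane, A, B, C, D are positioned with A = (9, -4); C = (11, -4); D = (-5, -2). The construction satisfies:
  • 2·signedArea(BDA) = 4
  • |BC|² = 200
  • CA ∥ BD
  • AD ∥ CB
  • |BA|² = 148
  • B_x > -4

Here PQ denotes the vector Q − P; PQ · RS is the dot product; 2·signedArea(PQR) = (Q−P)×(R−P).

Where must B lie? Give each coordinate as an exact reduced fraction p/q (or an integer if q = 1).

B = (-3, -2)

1. B_x = -3  [CA ∥ BD ∩ AD ∥ CB]
2. B_y = -2  [CA ∥ BD ∩ AD ∥ CB]
   → B = (-3, -2)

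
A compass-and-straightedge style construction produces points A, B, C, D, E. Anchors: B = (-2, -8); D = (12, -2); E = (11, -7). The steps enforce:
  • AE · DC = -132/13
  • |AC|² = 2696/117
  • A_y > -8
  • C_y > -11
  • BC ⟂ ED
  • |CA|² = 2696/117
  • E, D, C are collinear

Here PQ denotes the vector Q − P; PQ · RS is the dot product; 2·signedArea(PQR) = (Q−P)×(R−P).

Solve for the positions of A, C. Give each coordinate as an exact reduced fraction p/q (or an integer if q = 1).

A = (20/3, -22/3)
C = (134/13, -136/13)

1. C_x = 134/13  [E, D, C are collinear ∩ BC ⟂ ED]
2. C_y = -136/13  [E, D, C are collinear ∩ BC ⟂ ED]
   → C = (134/13, -136/13)
3. A_x = 20/3  [line 22/13·x + 110/13·y + 660/13 = 0 ∩ |AC|² = 2696/117]
4. A_y = -22/3  [line 22/13·x + 110/13·y + 660/13 = 0 ∩ |AC|² = 2696/117]
   → A = (20/3, -22/3)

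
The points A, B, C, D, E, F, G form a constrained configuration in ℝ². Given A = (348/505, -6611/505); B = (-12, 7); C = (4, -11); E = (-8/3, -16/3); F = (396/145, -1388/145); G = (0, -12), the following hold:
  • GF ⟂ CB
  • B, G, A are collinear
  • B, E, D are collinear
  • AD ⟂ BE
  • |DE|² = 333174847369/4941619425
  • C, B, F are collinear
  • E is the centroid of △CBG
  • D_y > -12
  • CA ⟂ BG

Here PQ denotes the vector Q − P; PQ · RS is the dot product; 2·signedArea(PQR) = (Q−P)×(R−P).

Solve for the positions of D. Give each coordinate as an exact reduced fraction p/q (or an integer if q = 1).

D = (2487948/1087265, -12917707/1087265)

1. D_x = 2487948/1087265  [B, E, D are collinear ∩ AD ⟂ BE]
2. D_y = -12917707/1087265  [B, E, D are collinear ∩ AD ⟂ BE]
   → D = (2487948/1087265, -12917707/1087265)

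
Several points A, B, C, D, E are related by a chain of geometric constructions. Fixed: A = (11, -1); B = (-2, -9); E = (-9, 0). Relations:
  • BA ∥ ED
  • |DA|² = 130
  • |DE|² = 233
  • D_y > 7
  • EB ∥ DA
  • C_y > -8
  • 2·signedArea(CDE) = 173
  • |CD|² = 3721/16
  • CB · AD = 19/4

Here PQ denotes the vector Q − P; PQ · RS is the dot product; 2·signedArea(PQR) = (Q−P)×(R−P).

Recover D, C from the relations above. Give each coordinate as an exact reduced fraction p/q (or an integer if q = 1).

1. D_x = 4  [EB ∥ DA ∩ BA ∥ ED]
2. D_y = 8  [EB ∥ DA ∩ BA ∥ ED]
   → D = (4, 8)
3. C_x = 5/4  [CB · AD = 19/4 ∩ 2·signedArea(CDE) = 173]
4. C_y = -7  [CB · AD = 19/4 ∩ 2·signedArea(CDE) = 173]
   → C = (5/4, -7)

C = (5/4, -7)
D = (4, 8)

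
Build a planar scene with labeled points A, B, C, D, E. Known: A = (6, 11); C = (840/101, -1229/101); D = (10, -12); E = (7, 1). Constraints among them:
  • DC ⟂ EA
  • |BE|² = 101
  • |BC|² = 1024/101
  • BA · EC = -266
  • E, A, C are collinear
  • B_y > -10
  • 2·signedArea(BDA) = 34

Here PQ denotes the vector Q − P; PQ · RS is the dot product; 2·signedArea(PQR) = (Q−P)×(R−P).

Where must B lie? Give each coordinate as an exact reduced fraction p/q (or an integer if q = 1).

B = (8, -9)

1. B_x = 8  [2·signedArea(BDA) = 34 ∩ BA · EC = -266]
2. B_y = -9  [2·signedArea(BDA) = 34 ∩ BA · EC = -266]
   → B = (8, -9)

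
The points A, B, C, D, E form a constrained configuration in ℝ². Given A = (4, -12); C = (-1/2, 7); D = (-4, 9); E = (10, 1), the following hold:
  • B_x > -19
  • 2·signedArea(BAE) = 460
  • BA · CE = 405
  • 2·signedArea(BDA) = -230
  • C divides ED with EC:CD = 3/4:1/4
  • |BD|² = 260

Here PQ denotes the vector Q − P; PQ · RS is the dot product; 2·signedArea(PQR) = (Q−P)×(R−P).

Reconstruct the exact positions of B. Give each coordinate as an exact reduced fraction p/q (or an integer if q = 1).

B = (-18, 17)

1. B_x = -18  [BA · CE = 405 ∩ 2·signedArea(BAE) = 460]
2. B_y = 17  [BA · CE = 405 ∩ 2·signedArea(BAE) = 460]
   → B = (-18, 17)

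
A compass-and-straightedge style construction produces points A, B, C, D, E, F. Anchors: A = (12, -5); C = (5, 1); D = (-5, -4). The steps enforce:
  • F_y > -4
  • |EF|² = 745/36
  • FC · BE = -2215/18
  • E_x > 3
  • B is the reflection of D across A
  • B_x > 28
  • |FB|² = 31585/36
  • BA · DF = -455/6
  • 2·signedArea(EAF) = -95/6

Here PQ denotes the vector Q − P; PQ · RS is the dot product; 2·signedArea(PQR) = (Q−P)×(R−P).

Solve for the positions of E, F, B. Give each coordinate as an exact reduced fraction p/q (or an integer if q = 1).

B = (29, -6)
E = (4, -8/3)
F = (-1/2, -10/3)

1. B_x = 29  [B is the reflection of D across A]
2. B_y = -6  [B is the reflection of D across A]
   → B = (29, -6)
3. F_x = -1/2  [line -17·x + 1·y + -31/6 = 0 ∩ |FB|² = 31585/36]
4. F_y = -10/3  [line -17·x + 1·y + -31/6 = 0 ∩ |FB|² = 31585/36]
   → F = (-1/2, -10/3)
5. E_x = 4  [2·signedArea(EAF) = -95/6 ∩ FC · BE = -2215/18]
6. E_y = -8/3  [2·signedArea(EAF) = -95/6 ∩ FC · BE = -2215/18]
   → E = (4, -8/3)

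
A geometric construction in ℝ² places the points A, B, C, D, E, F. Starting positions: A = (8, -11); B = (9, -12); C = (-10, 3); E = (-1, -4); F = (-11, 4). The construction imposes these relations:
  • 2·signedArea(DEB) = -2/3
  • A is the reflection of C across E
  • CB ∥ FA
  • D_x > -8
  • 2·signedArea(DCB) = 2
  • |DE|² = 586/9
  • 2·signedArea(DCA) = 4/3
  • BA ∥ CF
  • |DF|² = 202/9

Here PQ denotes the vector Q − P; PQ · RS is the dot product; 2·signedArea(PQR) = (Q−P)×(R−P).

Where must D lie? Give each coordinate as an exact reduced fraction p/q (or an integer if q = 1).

1. D_x = -22/3  [2·signedArea(DCB) = 2 ∩ 2·signedArea(DCA) = 4/3]
2. D_y = 1  [2·signedArea(DCB) = 2 ∩ 2·signedArea(DCA) = 4/3]
   → D = (-22/3, 1)

D = (-22/3, 1)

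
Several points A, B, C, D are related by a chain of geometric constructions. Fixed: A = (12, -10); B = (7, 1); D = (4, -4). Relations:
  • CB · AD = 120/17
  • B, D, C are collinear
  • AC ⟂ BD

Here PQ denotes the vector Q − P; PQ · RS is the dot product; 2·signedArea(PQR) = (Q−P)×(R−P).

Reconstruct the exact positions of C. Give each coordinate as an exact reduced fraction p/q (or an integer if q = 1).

1. C_x = 59/17  [B, D, C are collinear ∩ AC ⟂ BD]
2. C_y = -83/17  [B, D, C are collinear ∩ AC ⟂ BD]
   → C = (59/17, -83/17)

C = (59/17, -83/17)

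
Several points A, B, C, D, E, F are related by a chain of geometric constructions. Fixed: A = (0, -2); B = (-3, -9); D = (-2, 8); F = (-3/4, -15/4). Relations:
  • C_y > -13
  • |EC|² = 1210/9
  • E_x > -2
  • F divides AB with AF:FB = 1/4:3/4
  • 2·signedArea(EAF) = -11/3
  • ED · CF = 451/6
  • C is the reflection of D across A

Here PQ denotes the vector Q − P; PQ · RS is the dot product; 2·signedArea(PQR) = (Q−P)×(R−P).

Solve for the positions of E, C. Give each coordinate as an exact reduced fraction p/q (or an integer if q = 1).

1. C_x = 2  [C is the reflection of D across A]
2. C_y = -12  [C is the reflection of D across A]
   → C = (2, -12)
3. E_x = -5/3  [2·signedArea(EAF) = -11/3 ∩ ED · CF = 451/6]
4. E_y = -1  [2·signedArea(EAF) = -11/3 ∩ ED · CF = 451/6]
   → E = (-5/3, -1)

C = (2, -12)
E = (-5/3, -1)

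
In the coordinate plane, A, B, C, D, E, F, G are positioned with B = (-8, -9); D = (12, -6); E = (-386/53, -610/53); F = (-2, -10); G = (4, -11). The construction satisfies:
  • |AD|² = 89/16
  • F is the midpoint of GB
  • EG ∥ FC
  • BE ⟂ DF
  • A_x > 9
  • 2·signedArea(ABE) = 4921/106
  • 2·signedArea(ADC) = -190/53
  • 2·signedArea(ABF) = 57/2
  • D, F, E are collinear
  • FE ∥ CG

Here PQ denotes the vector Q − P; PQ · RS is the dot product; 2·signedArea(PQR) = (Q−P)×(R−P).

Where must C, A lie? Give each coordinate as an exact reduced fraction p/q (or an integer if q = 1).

1. C_x = 492/53  [FE ∥ CG ∩ EG ∥ FC]
2. C_y = -503/53  [FE ∥ CG ∩ EG ∥ FC]
   → C = (492/53, -503/53)
3. A_x = 10  [2·signedArea(ABF) = 57/2 ∩ 2·signedArea(ADC) = -190/53]
4. A_y = -29/4  [2·signedArea(ABF) = 57/2 ∩ 2·signedArea(ADC) = -190/53]
   → A = (10, -29/4)

A = (10, -29/4)
C = (492/53, -503/53)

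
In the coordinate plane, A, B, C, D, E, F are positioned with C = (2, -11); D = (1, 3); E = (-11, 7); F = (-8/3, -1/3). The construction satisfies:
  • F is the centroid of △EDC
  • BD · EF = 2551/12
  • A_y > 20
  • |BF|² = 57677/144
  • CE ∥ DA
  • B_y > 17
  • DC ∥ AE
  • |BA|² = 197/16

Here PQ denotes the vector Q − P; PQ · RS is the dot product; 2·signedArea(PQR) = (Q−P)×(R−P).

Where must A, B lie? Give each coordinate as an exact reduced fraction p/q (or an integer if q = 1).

A = (-12, 21)
B = (-47/4, 35/2)

1. A_x = -12  [DC ∥ AE ∩ CE ∥ DA]
2. A_y = 21  [DC ∥ AE ∩ CE ∥ DA]
   → A = (-12, 21)
3. B_x = -47/4  [line -25/3·x + 22/3·y + -905/4 = 0 ∩ |BF|² = 57677/144]
4. B_y = 35/2  [line -25/3·x + 22/3·y + -905/4 = 0 ∩ |BF|² = 57677/144]
   → B = (-47/4, 35/2)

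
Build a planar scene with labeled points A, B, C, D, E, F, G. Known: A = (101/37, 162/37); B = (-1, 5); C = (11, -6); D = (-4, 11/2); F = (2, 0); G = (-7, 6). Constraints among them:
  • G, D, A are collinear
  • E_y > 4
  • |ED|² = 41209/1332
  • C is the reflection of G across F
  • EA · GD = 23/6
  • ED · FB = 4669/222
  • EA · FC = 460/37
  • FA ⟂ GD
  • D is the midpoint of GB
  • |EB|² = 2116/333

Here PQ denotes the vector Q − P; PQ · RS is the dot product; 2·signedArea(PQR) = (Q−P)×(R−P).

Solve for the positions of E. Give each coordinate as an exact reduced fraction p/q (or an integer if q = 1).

E = (55/37, 509/111)

1. E_x = 55/37  [EA · FC = 460/37 ∩ ED · FB = 4669/222]
2. E_y = 509/111  [EA · FC = 460/37 ∩ ED · FB = 4669/222]
   → E = (55/37, 509/111)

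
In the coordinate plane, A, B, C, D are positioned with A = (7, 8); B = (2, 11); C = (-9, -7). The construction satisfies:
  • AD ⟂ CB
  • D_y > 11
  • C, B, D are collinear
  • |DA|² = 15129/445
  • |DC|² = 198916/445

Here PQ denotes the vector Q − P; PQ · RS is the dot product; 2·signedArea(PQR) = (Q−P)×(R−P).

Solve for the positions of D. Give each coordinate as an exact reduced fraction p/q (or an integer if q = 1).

D = (901/445, 4913/445)

1. D_x = 901/445  [C, B, D are collinear ∩ AD ⟂ CB]
2. D_y = 4913/445  [C, B, D are collinear ∩ AD ⟂ CB]
   → D = (901/445, 4913/445)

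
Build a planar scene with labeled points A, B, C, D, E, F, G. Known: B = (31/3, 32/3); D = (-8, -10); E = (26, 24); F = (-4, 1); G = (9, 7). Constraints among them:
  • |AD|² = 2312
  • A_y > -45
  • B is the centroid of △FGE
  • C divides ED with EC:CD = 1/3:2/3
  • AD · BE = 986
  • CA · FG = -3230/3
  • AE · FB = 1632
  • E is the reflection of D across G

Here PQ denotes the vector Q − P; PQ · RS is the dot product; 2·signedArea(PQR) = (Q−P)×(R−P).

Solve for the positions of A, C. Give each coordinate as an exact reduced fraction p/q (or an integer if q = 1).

1. A_x = -42  [AD · BE = 986 ∩ AE · FB = 1632]
2. A_y = -44  [AD · BE = 986 ∩ AE · FB = 1632]
   → A = (-42, -44)
3. C_x = 44/3  [C divides ED with EC:CD = 1/3:2/3]
4. C_y = 38/3  [C divides ED with EC:CD = 1/3:2/3]
   → C = (44/3, 38/3)

A = (-42, -44)
C = (44/3, 38/3)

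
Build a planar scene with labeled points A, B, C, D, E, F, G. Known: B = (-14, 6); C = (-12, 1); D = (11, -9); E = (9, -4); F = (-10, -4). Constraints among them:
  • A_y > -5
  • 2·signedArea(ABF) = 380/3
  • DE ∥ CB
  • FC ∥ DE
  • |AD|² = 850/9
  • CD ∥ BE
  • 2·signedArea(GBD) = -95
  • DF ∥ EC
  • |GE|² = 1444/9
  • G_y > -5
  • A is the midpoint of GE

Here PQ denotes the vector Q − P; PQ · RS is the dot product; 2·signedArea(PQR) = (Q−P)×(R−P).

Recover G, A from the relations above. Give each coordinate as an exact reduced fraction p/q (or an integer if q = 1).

A = (8/3, -4)
G = (-11/3, -4)

1. G_x = -11/3  [line 15·x + 25·y + 155 = 0 ∩ |GE|² = 1444/9]
2. G_y = -4  [line 15·x + 25·y + 155 = 0 ∩ |GE|² = 1444/9]
   → G = (-11/3, -4)
3. A_x = 8/3  [A is the midpoint of GE]
4. A_y = -4  [A is the midpoint of GE]
   → A = (8/3, -4)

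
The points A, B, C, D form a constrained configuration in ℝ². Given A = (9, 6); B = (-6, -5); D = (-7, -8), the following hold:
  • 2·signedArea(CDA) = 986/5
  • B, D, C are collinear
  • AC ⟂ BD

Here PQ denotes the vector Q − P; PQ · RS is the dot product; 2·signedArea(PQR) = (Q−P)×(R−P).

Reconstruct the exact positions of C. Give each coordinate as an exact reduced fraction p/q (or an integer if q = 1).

1. C_x = -6/5  [B, D, C are collinear ∩ AC ⟂ BD]
2. C_y = 47/5  [B, D, C are collinear ∩ AC ⟂ BD]
   → C = (-6/5, 47/5)

C = (-6/5, 47/5)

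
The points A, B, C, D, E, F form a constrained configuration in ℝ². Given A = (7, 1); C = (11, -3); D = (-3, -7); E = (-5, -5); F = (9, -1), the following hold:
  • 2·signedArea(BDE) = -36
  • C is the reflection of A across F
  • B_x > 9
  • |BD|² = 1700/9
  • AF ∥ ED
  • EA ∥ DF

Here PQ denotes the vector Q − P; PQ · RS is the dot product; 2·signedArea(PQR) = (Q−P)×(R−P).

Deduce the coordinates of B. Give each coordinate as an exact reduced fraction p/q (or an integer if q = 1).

B = (29/3, -5/3)

1. B_x = 29/3  [line -2·x + -2·y + 16 = 0 ∩ |BD|² = 1700/9]
2. B_y = -5/3  [line -2·x + -2·y + 16 = 0 ∩ |BD|² = 1700/9]
   → B = (29/3, -5/3)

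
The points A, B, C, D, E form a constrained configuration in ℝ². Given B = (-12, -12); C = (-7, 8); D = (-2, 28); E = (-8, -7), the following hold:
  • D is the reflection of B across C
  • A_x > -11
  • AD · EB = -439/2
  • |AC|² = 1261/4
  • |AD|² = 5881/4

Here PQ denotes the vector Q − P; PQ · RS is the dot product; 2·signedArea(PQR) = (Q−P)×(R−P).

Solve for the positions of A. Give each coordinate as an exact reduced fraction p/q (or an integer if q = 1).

1. A_x = -10  [line 4·x + 5·y + 175/2 = 0 ∩ |AC|² = 1261/4]
2. A_y = -19/2  [line 4·x + 5·y + 175/2 = 0 ∩ |AC|² = 1261/4]
   → A = (-10, -19/2)

A = (-10, -19/2)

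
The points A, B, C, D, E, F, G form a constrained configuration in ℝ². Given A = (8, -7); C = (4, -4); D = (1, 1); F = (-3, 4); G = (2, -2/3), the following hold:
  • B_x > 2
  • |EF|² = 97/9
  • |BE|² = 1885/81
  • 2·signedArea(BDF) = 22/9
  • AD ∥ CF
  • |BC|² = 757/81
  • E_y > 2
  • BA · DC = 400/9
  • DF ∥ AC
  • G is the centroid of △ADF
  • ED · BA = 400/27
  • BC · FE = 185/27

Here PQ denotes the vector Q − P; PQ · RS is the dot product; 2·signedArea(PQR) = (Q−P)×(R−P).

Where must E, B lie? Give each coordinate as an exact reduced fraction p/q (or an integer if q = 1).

B = (3, -10/9)
E = (0, 8/3)

1. B_x = 3  [2·signedArea(BDF) = 22/9 ∩ BA · DC = 400/9]
2. B_y = -10/9  [2·signedArea(BDF) = 22/9 ∩ BA · DC = 400/9]
   → B = (3, -10/9)
3. E_x = 0  [ED · BA = 400/27 ∩ BC · FE = 185/27]
4. E_y = 8/3  [ED · BA = 400/27 ∩ BC · FE = 185/27]
   → E = (0, 8/3)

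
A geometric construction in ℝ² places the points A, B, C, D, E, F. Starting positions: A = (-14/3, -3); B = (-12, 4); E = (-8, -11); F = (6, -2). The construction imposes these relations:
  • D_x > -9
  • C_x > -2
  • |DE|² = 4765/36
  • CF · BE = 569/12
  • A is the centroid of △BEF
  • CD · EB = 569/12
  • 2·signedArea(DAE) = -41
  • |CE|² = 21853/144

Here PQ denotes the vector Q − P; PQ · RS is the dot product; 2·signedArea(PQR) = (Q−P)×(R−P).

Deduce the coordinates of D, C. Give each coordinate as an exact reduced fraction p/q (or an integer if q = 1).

1. D_x = -25/3  [line 8·x + -10/3·y + 205/3 = 0 ∩ |DE|² = 4765/36]
2. D_y = 1/2  [line 8·x + -10/3·y + 205/3 = 0 ∩ |DE|² = 4765/36]
   → D = (-25/3, 1/2)
3. C_x = -7/6  [line -4·x + 15·y + 79/12 = 0 ∩ |CE|² = 21853/144]
4. C_y = -3/4  [line -4·x + 15·y + 79/12 = 0 ∩ |CE|² = 21853/144]
   → C = (-7/6, -3/4)

C = (-7/6, -3/4)
D = (-25/3, 1/2)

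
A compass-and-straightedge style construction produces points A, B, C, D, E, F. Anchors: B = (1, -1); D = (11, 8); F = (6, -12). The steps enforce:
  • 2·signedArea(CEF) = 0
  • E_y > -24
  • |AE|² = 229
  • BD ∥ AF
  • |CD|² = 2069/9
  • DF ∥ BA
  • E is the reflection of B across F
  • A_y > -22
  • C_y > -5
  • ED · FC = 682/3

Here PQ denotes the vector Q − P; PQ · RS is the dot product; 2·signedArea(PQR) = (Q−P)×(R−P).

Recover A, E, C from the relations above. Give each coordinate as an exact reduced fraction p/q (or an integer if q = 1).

A = (-4, -21)
C = (8/3, -14/3)
E = (11, -23)

1. A_x = -4  [BD ∥ AF ∩ DF ∥ BA]
2. A_y = -21  [BD ∥ AF ∩ DF ∥ BA]
   → A = (-4, -21)
3. E_x = 11  [E is the reflection of B across F]
4. E_y = -23  [E is the reflection of B across F]
   → E = (11, -23)
5. C_x = 8/3  [2·signedArea(CEF) = 0 ∩ ED · FC = 682/3]
6. C_y = -14/3  [2·signedArea(CEF) = 0 ∩ ED · FC = 682/3]
   → C = (8/3, -14/3)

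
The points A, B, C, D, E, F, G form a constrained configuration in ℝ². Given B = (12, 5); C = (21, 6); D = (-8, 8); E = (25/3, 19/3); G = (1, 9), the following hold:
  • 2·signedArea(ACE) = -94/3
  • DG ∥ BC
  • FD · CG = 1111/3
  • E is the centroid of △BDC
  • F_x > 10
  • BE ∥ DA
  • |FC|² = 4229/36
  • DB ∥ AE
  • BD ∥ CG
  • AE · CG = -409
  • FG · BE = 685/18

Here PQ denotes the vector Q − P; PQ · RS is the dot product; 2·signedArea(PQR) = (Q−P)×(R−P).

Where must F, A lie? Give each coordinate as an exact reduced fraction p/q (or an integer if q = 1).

A = (-35/3, 28/3)
F = (61/6, 17/3)

1. F_x = 61/6  [FG · BE = 685/18 ∩ FD · CG = 1111/3]
2. F_y = 17/3  [FG · BE = 685/18 ∩ FD · CG = 1111/3]
   → F = (61/6, 17/3)
3. A_x = -35/3  [DB ∥ AE ∩ BE ∥ DA]
4. A_y = 28/3  [DB ∥ AE ∩ BE ∥ DA]
   → A = (-35/3, 28/3)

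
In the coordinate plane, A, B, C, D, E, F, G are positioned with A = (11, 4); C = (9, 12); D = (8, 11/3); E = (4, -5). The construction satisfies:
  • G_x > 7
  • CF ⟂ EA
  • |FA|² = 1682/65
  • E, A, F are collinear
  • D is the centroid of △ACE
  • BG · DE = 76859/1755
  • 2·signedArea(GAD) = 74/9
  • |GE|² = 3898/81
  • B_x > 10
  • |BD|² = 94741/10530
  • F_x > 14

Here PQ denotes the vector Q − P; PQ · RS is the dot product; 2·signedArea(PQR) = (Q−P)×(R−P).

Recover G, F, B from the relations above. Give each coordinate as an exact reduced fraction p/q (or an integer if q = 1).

1. G_x = 23/3  [line 1/3·x + -3·y + 1/9 = 0 ∩ |GE|² = 3898/81]
2. G_y = 8/9  [line 1/3·x + -3·y + 1/9 = 0 ∩ |GE|² = 3898/81]
   → G = (23/3, 8/9)
3. F_x = 918/65  [E, A, F are collinear ∩ CF ⟂ EA]
4. F_y = 521/65  [E, A, F are collinear ∩ CF ⟂ EA]
   → F = (918/65, 521/65)
5. B_x = 4249/390  [line 4·x + 26/3·y + -144199/1755 = 0 ∩ |BD|² = 94741/10530]
6. B_y = 5209/1170  [line 4·x + 26/3·y + -144199/1755 = 0 ∩ |BD|² = 94741/10530]
   → B = (4249/390, 5209/1170)

B = (4249/390, 5209/1170)
F = (918/65, 521/65)
G = (23/3, 8/9)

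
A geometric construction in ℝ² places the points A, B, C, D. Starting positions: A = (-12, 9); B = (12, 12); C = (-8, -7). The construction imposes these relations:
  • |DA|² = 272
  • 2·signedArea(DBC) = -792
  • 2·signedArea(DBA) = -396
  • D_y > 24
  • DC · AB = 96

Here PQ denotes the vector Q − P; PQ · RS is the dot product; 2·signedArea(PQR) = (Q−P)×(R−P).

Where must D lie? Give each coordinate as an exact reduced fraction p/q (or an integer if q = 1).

D = (-16, 25)

1. D_x = -16  [2·signedArea(DBA) = -396 ∩ DC · AB = 96]
2. D_y = 25  [2·signedArea(DBA) = -396 ∩ DC · AB = 96]
   → D = (-16, 25)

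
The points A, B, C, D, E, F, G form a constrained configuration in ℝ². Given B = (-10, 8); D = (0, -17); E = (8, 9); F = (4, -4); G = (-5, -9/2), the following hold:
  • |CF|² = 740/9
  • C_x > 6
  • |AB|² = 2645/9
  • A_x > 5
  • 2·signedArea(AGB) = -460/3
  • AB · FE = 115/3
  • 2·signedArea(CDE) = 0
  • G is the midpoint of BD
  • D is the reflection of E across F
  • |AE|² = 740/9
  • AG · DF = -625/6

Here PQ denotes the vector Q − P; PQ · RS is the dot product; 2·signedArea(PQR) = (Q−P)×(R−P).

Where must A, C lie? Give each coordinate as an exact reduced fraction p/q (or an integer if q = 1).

A = (16/3, 1/3)
C = (20/3, 14/3)

1. A_x = 16/3  [AB · FE = 115/3 ∩ 2·signedArea(AGB) = -460/3]
2. A_y = 1/3  [AB · FE = 115/3 ∩ 2·signedArea(AGB) = -460/3]
   → A = (16/3, 1/3)
3. C_x = 20/3  [line -26·x + 8·y + 136 = 0 ∩ |CF|² = 740/9]
4. C_y = 14/3  [line -26·x + 8·y + 136 = 0 ∩ |CF|² = 740/9]
   → C = (20/3, 14/3)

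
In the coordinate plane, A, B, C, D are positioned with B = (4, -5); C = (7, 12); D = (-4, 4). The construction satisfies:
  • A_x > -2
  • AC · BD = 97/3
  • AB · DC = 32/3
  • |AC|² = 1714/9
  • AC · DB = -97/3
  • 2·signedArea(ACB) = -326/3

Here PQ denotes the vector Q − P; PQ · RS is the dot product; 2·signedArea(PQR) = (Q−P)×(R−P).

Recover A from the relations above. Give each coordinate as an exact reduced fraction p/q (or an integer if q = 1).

A = (-4/3, 1)

1. A_x = -4/3  [AC · DB = -97/3 ∩ AB · DC = 32/3]
2. A_y = 1  [AC · DB = -97/3 ∩ AB · DC = 32/3]
   → A = (-4/3, 1)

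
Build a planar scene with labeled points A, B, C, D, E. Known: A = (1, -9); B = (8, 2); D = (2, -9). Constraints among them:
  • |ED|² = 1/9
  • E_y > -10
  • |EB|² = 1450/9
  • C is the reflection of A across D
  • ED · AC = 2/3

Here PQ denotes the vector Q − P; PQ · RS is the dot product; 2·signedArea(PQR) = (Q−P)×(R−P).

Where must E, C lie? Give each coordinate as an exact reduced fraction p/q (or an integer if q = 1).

1. C_x = 3  [C is the reflection of A across D]
2. C_y = -9  [C is the reflection of A across D]
   → C = (3, -9)
3. E_x = 5/3  [ED · AC = 2/3]
4. E_y = -9  [|ED|² = 1/9]
   → E = (5/3, -9)

C = (3, -9)
E = (5/3, -9)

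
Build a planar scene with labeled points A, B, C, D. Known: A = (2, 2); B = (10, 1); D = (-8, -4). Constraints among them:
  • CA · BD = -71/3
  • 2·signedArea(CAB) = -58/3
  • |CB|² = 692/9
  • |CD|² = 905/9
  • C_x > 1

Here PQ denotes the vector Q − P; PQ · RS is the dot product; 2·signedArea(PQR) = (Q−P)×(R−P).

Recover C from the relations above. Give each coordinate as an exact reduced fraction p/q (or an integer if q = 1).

1. C_x = 4/3  [CA · BD = -71/3 ∩ 2·signedArea(CAB) = -58/3]
2. C_y = -1/3  [CA · BD = -71/3 ∩ 2·signedArea(CAB) = -58/3]
   → C = (4/3, -1/3)

C = (4/3, -1/3)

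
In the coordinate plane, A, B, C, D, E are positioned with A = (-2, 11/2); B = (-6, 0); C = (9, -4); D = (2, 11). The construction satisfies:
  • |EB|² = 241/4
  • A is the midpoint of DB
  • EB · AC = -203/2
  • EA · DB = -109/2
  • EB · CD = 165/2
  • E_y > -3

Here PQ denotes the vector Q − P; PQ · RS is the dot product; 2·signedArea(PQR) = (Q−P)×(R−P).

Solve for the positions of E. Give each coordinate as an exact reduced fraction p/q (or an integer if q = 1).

E = (3/2, -2)

1. E_x = 3/2  [EB · CD = 165/2 ∩ EB · AC = -203/2]
2. E_y = -2  [EB · CD = 165/2 ∩ EB · AC = -203/2]
   → E = (3/2, -2)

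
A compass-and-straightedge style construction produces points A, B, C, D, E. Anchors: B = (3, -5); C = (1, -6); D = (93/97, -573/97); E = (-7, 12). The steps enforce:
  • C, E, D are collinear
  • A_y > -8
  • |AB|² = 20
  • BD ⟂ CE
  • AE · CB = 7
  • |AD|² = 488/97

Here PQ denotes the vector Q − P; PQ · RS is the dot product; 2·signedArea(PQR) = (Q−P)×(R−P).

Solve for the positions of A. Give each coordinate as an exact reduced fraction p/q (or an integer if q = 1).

A = (-1, -7)

1. A_x = -1  [line -2·x + -1·y + -9 = 0 ∩ |AB|² = 20]
2. A_y = -7  [line -2·x + -1·y + -9 = 0 ∩ |AB|² = 20]
   → A = (-1, -7)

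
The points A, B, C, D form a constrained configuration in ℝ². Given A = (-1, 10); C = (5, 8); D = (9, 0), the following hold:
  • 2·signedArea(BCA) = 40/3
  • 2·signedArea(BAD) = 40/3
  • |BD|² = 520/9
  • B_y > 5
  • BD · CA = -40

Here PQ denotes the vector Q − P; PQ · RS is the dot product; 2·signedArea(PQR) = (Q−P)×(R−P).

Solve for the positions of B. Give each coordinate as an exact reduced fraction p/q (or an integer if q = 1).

1. B_x = 13/3  [2·signedArea(BCA) = 40/3 ∩ BD · CA = -40]
2. B_y = 6  [2·signedArea(BCA) = 40/3 ∩ BD · CA = -40]
   → B = (13/3, 6)

B = (13/3, 6)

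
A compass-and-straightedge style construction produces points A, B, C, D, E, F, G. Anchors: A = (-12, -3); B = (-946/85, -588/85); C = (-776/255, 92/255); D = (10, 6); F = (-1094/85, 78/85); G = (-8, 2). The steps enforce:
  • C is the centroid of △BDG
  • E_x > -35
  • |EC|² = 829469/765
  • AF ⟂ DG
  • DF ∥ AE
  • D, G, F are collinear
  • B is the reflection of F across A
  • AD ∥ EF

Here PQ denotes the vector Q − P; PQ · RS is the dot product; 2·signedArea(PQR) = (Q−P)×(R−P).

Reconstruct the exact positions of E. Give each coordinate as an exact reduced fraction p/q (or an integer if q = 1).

1. E_x = -2964/85  [AD ∥ EF ∩ DF ∥ AE]
2. E_y = -687/85  [AD ∥ EF ∩ DF ∥ AE]
   → E = (-2964/85, -687/85)

E = (-2964/85, -687/85)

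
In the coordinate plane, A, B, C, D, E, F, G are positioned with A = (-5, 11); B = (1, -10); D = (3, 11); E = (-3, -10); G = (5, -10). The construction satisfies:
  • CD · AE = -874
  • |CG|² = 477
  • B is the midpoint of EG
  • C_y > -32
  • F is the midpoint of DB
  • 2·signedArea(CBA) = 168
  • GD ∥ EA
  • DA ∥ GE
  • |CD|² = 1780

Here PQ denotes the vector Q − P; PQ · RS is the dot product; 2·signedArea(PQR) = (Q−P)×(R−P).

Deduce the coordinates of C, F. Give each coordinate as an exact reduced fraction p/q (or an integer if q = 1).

C = (-1, -31)
F = (2, 1/2)

1. C_x = -1  [CD · AE = -874 ∩ 2·signedArea(CBA) = 168]
2. C_y = -31  [CD · AE = -874 ∩ 2·signedArea(CBA) = 168]
   → C = (-1, -31)
3. F_x = 2  [F is the midpoint of DB]
4. F_y = 1/2  [F is the midpoint of DB]
   → F = (2, 1/2)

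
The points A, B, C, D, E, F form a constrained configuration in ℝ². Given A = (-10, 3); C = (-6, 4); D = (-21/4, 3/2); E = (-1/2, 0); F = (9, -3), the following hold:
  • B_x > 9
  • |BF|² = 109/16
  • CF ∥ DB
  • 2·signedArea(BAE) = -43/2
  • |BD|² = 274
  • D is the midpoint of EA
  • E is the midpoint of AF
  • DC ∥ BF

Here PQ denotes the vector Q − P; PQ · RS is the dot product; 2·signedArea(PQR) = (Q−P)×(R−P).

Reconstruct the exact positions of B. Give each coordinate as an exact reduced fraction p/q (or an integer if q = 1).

1. B_x = 39/4  [DC ∥ BF ∩ CF ∥ DB]
2. B_y = -11/2  [DC ∥ BF ∩ CF ∥ DB]
   → B = (39/4, -11/2)

B = (39/4, -11/2)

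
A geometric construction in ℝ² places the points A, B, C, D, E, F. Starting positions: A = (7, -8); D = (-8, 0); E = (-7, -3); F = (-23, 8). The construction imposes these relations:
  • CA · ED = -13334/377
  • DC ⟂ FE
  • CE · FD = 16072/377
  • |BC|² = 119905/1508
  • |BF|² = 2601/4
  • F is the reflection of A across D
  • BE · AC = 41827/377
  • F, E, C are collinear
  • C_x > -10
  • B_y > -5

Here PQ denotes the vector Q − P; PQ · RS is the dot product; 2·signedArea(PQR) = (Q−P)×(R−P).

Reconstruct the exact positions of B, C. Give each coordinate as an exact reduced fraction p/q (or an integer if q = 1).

B = (-1/2, -4)
C = (-3423/377, -592/377)

1. C_x = -3423/377  [F, E, C are collinear ∩ DC ⟂ FE]
2. C_y = -592/377  [F, E, C are collinear ∩ DC ⟂ FE]
   → C = (-3423/377, -592/377)
3. B_x = -1/2  [line 6062/377·x + -2424/377·y + -6665/377 = 0 ∩ |BC|² = 119905/1508]
4. B_y = -4  [line 6062/377·x + -2424/377·y + -6665/377 = 0 ∩ |BC|² = 119905/1508]
   → B = (-1/2, -4)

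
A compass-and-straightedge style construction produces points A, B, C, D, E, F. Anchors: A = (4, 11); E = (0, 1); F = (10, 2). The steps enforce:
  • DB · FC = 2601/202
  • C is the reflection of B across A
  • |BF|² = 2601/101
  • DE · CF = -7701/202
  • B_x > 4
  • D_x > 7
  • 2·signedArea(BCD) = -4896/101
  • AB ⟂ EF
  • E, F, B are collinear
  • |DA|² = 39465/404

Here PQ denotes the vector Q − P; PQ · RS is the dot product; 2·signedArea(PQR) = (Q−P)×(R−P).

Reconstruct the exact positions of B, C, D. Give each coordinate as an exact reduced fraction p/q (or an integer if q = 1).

B = (500/101, 151/101)
C = (308/101, 2071/101)
D = (755/101, 353/202)

1. B_x = 500/101  [E, F, B are collinear ∩ AB ⟂ EF]
2. B_y = 151/101  [E, F, B are collinear ∩ AB ⟂ EF]
   → B = (500/101, 151/101)
3. C_x = 308/101  [C is the reflection of B across A]
4. C_y = 2071/101  [C is the reflection of B across A]
   → C = (308/101, 2071/101)
5. D_x = 755/101  [DB · FC = 2601/202 ∩ 2·signedArea(BCD) = -4896/101]
6. D_y = 353/202  [DB · FC = 2601/202 ∩ 2·signedArea(BCD) = -4896/101]
   → D = (755/101, 353/202)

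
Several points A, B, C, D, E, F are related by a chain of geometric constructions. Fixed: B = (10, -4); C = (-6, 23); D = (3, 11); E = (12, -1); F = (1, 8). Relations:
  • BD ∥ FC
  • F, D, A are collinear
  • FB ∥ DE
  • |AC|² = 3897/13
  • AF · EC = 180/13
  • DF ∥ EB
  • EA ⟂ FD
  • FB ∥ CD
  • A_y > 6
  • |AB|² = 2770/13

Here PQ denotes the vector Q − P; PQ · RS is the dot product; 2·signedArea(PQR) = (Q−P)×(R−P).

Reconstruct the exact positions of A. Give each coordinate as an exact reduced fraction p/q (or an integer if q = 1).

1. A_x = 3/13  [F, D, A are collinear ∩ EA ⟂ FD]
2. A_y = 89/13  [F, D, A are collinear ∩ EA ⟂ FD]
   → A = (3/13, 89/13)

A = (3/13, 89/13)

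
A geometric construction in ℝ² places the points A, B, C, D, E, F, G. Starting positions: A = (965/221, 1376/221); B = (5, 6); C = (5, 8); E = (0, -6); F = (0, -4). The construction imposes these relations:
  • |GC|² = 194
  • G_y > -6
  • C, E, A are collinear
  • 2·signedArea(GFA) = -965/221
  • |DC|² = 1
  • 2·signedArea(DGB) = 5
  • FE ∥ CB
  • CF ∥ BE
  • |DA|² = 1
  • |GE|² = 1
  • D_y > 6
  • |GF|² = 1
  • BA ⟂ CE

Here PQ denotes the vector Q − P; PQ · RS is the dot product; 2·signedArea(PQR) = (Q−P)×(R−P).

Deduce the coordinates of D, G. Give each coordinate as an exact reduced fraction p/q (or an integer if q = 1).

D = (5, 7)
G = (0, -5)

1. G_x = 0  [line -2260/221·x + 965/221·y + 4825/221 = 0 ∩ |GE|² = 1]
2. G_y = -5  [line -2260/221·x + 965/221·y + 4825/221 = 0 ∩ |GE|² = 1]
   → G = (0, -5)
3. D_x = 5  [line -11·x + 5·y + 20 = 0 ∩ |DA|² = 1]
4. D_y = 7  [line -11·x + 5·y + 20 = 0 ∩ |DA|² = 1]
   → D = (5, 7)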